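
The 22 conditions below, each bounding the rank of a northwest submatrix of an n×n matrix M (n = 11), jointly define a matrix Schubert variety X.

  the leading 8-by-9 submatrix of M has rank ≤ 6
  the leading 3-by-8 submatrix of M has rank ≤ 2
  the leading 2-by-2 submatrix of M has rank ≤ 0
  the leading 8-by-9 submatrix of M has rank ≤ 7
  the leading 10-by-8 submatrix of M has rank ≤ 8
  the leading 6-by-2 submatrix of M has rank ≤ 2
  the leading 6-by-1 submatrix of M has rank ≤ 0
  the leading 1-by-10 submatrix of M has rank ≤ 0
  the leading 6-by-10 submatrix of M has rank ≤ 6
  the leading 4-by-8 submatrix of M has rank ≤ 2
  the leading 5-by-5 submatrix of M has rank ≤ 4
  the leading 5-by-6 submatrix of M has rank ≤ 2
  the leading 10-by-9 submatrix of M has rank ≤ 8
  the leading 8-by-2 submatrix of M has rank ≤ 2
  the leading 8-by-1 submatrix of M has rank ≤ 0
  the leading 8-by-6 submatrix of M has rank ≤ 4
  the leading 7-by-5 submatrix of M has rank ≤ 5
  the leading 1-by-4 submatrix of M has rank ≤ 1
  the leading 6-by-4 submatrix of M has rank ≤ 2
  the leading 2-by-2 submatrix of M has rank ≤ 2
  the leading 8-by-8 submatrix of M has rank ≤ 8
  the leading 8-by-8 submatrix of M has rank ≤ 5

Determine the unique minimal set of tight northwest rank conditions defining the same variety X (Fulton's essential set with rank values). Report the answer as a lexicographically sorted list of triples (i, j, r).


Propagating the 22 rank bounds to every northwest block:

  0, 0, 0, 0, 0, 0, 0, 0, 0, 0, 1
  0, 0, 1, 1, 1, 1, 1, 1, 1, 1, 2
  0, 1, 2, 2, 2, 2, 2, 2, 2, 2, 3
  0, 1, 2, 2, 2, 2, 2, 2, 3, 3, 4
  0, 1, 2, 2, 2, 2, 3, 3, 4, 4, 5
  0, 1, 2, 2, 3, 3, 4, 4, 5, 5, 6
  0, 1, 2, 3, 4, 4, 5, 5, 6, 6, 7
  0, 1, 2, 3, 4, 4, 5, 5, 6, 7, 8
  1, 2, 3, 4, 5, 5, 6, 6, 7, 8, 9
  1, 2, 3, 4, 5, 6, 7, 7, 8, 9, 10
  1, 2, 3, 4, 5, 6, 7, 8, 9, 10, 11

giving w = (11, 3, 2, 9, 7, 5, 4, 10, 1, 6, 8) via Δ²R.

D(w) has 29 cells with 8 SE-corners; essential set:

[(1, 10, 0), (2, 2, 0), (4, 8, 2), (5, 6, 2), (6, 4, 2), (8, 1, 0), (8, 6, 4), (8, 8, 5)]


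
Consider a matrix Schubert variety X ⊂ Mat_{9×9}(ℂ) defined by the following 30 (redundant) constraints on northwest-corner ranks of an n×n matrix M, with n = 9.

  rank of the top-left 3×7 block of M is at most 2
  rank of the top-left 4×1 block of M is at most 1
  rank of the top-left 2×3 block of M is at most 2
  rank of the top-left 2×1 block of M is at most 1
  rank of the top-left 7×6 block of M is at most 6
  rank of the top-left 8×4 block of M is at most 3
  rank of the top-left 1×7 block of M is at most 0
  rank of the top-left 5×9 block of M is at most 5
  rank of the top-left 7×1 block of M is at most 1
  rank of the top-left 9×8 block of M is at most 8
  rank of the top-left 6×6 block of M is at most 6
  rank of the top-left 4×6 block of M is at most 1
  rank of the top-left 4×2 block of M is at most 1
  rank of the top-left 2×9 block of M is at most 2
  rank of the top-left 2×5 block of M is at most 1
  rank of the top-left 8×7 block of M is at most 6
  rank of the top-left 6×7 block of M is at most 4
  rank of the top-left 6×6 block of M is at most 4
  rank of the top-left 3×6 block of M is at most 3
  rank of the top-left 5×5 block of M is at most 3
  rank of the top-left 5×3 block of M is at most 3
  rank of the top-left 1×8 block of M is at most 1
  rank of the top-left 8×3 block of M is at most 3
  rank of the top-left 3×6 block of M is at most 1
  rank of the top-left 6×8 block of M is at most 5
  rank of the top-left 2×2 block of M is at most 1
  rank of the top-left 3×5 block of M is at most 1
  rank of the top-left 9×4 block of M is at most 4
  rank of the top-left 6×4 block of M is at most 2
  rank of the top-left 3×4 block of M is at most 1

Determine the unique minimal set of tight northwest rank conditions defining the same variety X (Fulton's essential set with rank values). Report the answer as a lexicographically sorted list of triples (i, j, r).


Propagating the 30 rank bounds to every northwest block:

  0 0 0 0 0 0 0 1 1
  1 1 1 1 1 1 1 2 2
  1 1 1 1 1 1 2 3 3
  1 1 1 1 1 1 2 3 4
  1 2 2 2 2 2 3 4 5
  1 2 2 2 3 3 4 5 6
  1 2 3 3 4 4 5 6 7
  1 2 3 3 4 5 6 7 8
  1 2 3 4 5 6 7 8 9

reading off 1-entries of Δ²R: w = (8, 1, 7, 9, 2, 5, 3, 6, 4).

ℓ(w)=20; the 4 essential cells (i,j,r):

[(1, 7, 0), (4, 6, 1), (6, 4, 2), (8, 4, 3)]


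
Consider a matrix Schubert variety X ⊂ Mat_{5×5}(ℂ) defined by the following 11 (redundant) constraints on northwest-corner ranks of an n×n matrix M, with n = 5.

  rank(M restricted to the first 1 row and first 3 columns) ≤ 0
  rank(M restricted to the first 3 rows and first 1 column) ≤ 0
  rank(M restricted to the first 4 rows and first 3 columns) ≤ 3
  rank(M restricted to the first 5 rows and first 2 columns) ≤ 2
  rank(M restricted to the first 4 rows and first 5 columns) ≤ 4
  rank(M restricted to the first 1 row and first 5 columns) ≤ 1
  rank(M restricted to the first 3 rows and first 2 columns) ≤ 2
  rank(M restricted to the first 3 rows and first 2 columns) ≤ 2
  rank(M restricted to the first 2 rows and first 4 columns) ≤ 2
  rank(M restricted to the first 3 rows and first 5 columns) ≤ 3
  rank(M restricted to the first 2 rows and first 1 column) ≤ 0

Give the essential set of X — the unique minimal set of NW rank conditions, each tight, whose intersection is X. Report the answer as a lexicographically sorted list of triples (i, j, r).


Reconstructing r_w from the 11 given conditions:

  R[1]: 0, 0, 0, 1, 1
  R[2]: 0, 1, 1, 2, 2
  R[3]: 0, 1, 2, 3, 3
  R[4]: 1, 2, 3, 4, 4
  R[5]: 1, 2, 3, 4, 5

the unique w with this rank table is (4, 2, 3, 1, 5).

|D(w)|=5, |Ess(w)|=2:

[(1, 3, 0), (3, 1, 0)]


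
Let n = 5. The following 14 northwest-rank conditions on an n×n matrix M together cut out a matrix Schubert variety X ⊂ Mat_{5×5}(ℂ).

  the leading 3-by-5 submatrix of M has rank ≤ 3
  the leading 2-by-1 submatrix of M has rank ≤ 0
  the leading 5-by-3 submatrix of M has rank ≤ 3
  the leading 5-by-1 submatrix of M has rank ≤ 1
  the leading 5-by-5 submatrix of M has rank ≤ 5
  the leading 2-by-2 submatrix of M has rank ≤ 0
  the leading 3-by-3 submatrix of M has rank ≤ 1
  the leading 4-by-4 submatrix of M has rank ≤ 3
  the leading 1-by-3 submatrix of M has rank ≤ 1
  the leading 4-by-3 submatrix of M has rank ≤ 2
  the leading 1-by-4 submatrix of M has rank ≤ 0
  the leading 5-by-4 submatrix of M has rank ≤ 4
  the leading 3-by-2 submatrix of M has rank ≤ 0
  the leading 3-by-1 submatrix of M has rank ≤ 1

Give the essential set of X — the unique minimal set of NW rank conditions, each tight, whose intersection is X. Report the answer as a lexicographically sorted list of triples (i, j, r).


Propagating the 14 rank bounds to every northwest block:

  0, 0, 0, 0, 1
  0, 0, 1, 1, 2
  0, 0, 1, 2, 3
  1, 1, 2, 3, 4
  1, 2, 3, 4, 5

so w = (5, 3, 4, 1, 2).

|D(w)|=8, |Ess(w)|=2:

[(1, 4, 0), (3, 2, 0)]


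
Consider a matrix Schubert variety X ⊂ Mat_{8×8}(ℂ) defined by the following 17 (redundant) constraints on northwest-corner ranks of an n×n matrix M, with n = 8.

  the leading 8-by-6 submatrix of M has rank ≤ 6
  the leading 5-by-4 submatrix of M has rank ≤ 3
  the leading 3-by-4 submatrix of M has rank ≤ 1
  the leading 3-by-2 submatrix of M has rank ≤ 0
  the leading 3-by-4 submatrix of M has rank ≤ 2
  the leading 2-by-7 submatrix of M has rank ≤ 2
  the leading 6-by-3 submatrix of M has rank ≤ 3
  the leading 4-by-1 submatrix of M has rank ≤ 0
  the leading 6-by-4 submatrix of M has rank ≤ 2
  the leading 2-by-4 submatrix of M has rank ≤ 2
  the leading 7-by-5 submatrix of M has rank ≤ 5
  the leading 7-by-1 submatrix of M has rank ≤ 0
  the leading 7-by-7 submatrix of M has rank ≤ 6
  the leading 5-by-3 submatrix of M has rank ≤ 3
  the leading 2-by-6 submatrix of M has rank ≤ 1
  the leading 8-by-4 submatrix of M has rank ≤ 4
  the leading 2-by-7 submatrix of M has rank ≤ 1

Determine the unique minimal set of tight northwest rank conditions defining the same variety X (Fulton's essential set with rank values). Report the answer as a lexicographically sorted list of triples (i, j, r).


Propagating the 17 rank bounds to every northwest block:

  0  0  1  1  1  1  1  1
  0  0  1  1  1  1  1  2
  0  0  1  1  2  2  2  3
  0  1  2  2  3  3  3  4
  0  1  2  2  3  4  4  5
  0  1  2  2  3  4  5  6
  0  1  2  3  4  5  6  7
  1  2  3  4  5  6  7  8

reading off 1-entries of Δ²R: w = (3, 8, 5, 2, 6, 7, 4, 1).

Rothe diagram D(w) (17 cells), 5 SE-corners (essential conditions):

[(2, 7, 1), (3, 2, 0), (3, 4, 1), (6, 4, 2), (7, 1, 0)]


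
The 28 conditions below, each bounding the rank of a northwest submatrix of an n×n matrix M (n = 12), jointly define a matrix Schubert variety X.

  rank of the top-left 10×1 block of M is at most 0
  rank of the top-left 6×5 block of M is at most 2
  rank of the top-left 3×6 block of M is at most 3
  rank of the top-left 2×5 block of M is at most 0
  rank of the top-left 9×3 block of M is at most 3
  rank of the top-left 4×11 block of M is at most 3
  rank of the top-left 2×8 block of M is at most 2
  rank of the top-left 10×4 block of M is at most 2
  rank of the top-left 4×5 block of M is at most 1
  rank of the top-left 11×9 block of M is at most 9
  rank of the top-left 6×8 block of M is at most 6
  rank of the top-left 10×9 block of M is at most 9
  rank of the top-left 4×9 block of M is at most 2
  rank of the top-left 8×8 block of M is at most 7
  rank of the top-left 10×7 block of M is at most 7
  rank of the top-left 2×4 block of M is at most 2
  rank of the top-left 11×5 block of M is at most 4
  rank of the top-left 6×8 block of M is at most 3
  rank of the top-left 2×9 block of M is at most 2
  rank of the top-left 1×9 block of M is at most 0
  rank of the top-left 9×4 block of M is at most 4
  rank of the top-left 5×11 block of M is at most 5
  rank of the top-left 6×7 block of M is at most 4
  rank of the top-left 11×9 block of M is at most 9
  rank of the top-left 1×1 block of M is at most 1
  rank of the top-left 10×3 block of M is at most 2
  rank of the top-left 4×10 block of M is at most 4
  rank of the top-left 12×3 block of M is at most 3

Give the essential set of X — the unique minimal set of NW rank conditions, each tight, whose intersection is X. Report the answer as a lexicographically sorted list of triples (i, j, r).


Propagating the 28 rank bounds to every northwest block:

  row 1: 0 0 0 0 0 0 0 0 0 1 1 1
  row 2: 0 0 0 0 0 1 1 1 1 2 2 2
  row 3: 0 1 1 1 1 2 2 2 2 3 3 3
  row 4: 0 1 1 1 1 2 2 2 2 3 3 4
  row 5: 0 1 2 2 2 3 3 3 3 4 4 5
  row 6: 0 1 2 2 2 3 3 3 4 5 5 6
  row 7: 0 1 2 2 3 4 4 4 5 6 6 7
  row 8: 0 1 2 2 3 4 5 5 6 7 7 8
  row 9: 0 1 2 2 3 4 5 6 7 8 8 9
  row 10: 0 1 2 2 3 4 5 6 7 8 9 10
  row 11: 1 2 3 3 4 5 6 7 8 9 10 11
  row 12: 1 2 3 4 5 6 7 8 9 10 11 12

reading off 1-entries of Δ²R: w = (10, 6, 2, 12, 3, 9, 5, 7, 8, 11, 1, 4).

ℓ(w)=37; the 9 essential cells (i,j,r):

[(1, 9, 0), (2, 5, 0), (4, 5, 1), (4, 9, 2), (4, 11, 3), (6, 5, 2), (6, 8, 3), (10, 1, 0), (10, 4, 2)]


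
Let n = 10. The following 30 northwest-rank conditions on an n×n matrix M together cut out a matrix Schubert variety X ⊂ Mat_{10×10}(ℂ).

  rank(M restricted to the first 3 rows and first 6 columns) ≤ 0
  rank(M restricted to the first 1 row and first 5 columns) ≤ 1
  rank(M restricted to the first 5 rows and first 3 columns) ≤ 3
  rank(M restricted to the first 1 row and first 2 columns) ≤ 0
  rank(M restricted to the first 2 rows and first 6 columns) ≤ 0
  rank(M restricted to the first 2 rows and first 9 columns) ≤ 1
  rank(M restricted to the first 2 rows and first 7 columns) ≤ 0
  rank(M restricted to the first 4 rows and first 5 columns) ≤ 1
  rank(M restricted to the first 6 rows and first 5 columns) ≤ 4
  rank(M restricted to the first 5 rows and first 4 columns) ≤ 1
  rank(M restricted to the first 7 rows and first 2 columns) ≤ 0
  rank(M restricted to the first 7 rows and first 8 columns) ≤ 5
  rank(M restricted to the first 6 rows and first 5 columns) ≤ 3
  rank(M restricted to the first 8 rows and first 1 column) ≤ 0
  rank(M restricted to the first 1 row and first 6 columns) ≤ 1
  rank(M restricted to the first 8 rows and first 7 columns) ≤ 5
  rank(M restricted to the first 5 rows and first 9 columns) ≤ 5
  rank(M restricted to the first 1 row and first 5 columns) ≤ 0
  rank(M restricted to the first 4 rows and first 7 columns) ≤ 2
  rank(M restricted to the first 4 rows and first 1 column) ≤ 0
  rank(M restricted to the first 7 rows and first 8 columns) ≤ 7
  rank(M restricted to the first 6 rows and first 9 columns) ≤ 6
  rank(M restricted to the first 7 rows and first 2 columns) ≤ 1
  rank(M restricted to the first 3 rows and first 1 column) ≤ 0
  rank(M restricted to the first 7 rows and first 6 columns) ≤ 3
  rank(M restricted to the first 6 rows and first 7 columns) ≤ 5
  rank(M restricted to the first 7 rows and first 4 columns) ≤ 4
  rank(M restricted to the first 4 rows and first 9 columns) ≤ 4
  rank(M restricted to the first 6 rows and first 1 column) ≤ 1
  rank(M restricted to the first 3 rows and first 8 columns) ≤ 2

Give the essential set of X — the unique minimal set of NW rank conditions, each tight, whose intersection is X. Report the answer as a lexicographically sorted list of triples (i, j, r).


The tightest implied rank at each (i,j), from the 30 conditions:

  R[1]: 0 | 0 | 0 | 0 | 0 | 0 | 0 | 1 | 1 | 1
  R[2]: 0 | 0 | 0 | 0 | 0 | 0 | 0 | 1 | 1 | 2
  R[3]: 0 | 0 | 0 | 0 | 0 | 0 | 1 | 2 | 2 | 3
  R[4]: 0 | 0 | 1 | 1 | 1 | 1 | 2 | 3 | 3 | 4
  R[5]: 0 | 0 | 1 | 1 | 2 | 2 | 3 | 4 | 4 | 5
  R[6]: 0 | 0 | 1 | 2 | 3 | 3 | 4 | 5 | 5 | 6
  R[7]: 0 | 0 | 1 | 2 | 3 | 3 | 4 | 5 | 6 | 7
  R[8]: 0 | 1 | 2 | 3 | 4 | 4 | 5 | 6 | 7 | 8
  R[9]: 1 | 2 | 3 | 4 | 5 | 5 | 6 | 7 | 8 | 9
  R[10]: 1 | 2 | 3 | 4 | 5 | 6 | 7 | 8 | 9 | 10

reading off 1-entries of Δ²R: w = (8, 10, 7, 3, 5, 4, 9, 2, 1, 6).

ℓ(w)=32; the 7 essential cells (i,j,r):

[(2, 7, 0), (2, 9, 1), (3, 6, 0), (5, 4, 1), (7, 2, 0), (7, 6, 3), (8, 1, 0)]


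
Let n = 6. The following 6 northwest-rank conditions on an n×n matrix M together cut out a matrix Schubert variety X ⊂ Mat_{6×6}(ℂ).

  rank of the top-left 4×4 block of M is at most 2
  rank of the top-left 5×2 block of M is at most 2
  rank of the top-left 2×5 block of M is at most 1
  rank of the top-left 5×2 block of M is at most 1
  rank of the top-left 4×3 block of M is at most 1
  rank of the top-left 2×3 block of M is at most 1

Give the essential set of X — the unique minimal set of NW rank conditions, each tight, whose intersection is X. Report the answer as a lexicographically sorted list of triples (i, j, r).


Computing R[i][j] = min implied NW-rank bound (n=6, 6 conditions):

  1 | 1 | 1 | 1 | 1 | 1
  1 | 1 | 1 | 1 | 1 | 2
  1 | 1 | 1 | 2 | 2 | 3
  1 | 1 | 1 | 2 | 3 | 4
  1 | 1 | 2 | 3 | 4 | 5
  1 | 2 | 3 | 4 | 5 | 6

second differences of R give the permutation w = (1, 6, 4, 5, 3, 2).

Rothe diagram D(w) (9 cells), 3 SE-corners (essential conditions):

[(2, 5, 1), (4, 3, 1), (5, 2, 1)]


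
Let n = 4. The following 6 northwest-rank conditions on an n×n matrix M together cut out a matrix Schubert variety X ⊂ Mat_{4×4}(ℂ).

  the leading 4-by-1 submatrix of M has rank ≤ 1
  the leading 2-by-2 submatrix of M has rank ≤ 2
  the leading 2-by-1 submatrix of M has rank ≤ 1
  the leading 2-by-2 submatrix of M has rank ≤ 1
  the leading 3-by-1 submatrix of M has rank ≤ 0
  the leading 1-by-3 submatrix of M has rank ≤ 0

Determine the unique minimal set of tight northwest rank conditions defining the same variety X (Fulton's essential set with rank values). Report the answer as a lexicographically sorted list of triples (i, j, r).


Computing R[i][j] = min implied NW-rank bound (n=4, 6 conditions):

  0 0 0 1
  0 1 1 2
  0 1 2 3
  1 2 3 4

second differences of R give the permutation w = (4, 2, 3, 1).

Rothe diagram D(w) (5 cells), 2 SE-corners (essential conditions):

[(1, 3, 0), (3, 1, 0)]


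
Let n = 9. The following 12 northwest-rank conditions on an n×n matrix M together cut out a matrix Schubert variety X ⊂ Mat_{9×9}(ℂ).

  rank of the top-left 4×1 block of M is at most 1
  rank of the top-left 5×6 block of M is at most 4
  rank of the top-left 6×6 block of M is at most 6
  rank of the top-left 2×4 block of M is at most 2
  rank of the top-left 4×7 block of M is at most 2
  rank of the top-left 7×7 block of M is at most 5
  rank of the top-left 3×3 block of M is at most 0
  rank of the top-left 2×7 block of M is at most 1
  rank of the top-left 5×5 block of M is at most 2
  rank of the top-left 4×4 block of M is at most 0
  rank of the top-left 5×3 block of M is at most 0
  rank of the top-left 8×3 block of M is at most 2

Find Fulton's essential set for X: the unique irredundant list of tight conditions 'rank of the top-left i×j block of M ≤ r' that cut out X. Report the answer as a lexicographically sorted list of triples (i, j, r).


Computing R[i][j] = min implied NW-rank bound (n=9, 12 conditions):

  row 1: 0 0 0 0 1 1 1 1 1
  row 2: 0 0 0 0 1 1 1 2 2
  row 3: 0 0 0 0 1 2 2 3 3
  row 4: 0 0 0 0 1 2 2 3 4
  row 5: 0 0 0 1 2 3 3 4 5
  row 6: 1 1 1 2 3 4 4 5 6
  row 7: 1 2 2 3 4 5 5 6 7
  row 8: 1 2 2 3 4 5 6 7 8
  row 9: 1 2 3 4 5 6 7 8 9

giving w = (5, 8, 6, 9, 4, 1, 2, 7, 3) via Δ²R.

ℓ(w)=23; the 5 essential cells (i,j,r):

[(2, 7, 1), (4, 4, 0), (4, 7, 2), (5, 3, 0), (8, 3, 2)]


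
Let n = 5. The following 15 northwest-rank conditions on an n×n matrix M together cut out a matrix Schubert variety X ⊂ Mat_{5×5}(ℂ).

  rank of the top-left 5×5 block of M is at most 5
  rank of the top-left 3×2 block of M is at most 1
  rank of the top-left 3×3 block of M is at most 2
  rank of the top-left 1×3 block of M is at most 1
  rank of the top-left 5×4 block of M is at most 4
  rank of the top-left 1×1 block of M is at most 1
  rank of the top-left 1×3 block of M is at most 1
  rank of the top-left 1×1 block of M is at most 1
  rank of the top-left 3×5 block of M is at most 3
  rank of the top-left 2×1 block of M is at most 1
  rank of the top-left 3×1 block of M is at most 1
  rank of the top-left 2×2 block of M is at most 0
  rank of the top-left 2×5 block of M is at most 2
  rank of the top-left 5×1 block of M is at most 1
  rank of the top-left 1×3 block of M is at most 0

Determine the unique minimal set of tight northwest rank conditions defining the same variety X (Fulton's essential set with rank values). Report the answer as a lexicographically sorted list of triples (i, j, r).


Recovering R(i,j) via the rank-extension bound from the 15 conditions:

  R[1]: 0, 0, 0, 1, 1
  R[2]: 0, 0, 1, 2, 2
  R[3]: 1, 1, 2, 3, 3
  R[4]: 1, 2, 3, 4, 4
  R[5]: 1, 2, 3, 4, 5

second differences of R give the permutation w = (4, 3, 1, 2, 5).

|D(w)|=5, |Ess(w)|=2:

[(1, 3, 0), (2, 2, 0)]


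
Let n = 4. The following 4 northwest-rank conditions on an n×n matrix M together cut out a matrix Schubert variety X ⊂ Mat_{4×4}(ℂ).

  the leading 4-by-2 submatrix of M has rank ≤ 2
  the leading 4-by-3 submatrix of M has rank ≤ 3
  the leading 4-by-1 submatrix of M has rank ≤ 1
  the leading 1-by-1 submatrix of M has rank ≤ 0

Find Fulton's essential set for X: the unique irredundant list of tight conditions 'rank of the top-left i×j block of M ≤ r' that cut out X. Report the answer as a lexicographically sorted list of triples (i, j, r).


Recovering R(i,j) via the rank-extension bound from the 4 conditions:

  i=1: 0, 1, 1, 1
  i=2: 1, 2, 2, 2
  i=3: 1, 2, 3, 3
  i=4: 1, 2, 3, 4

reading off 1-entries of Δ²R: w = (2, 1, 3, 4).

Rothe diagram D(w) (1 cell), 1 SE-corner (essential condition):

[(1, 1, 0)]


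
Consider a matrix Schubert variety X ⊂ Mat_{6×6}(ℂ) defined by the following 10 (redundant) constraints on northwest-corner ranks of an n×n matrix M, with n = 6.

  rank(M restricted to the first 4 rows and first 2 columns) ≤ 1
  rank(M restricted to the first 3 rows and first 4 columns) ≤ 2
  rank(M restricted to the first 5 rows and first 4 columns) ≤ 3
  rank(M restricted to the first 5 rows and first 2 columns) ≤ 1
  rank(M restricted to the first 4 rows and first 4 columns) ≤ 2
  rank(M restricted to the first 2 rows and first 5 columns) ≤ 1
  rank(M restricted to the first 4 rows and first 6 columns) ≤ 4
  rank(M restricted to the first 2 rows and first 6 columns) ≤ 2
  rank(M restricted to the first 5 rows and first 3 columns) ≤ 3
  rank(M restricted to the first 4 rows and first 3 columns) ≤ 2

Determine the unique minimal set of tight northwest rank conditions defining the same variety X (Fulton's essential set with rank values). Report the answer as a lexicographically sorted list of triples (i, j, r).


The tightest implied rank at each (i,j), from the 10 conditions:

  R[1]: 1 1 1 1 1 1
  R[2]: 1 1 1 1 1 2
  R[3]: 1 1 2 2 2 3
  R[4]: 1 1 2 2 3 4
  R[5]: 1 1 2 3 4 5
  R[6]: 1 2 3 4 5 6

so w = (1, 6, 3, 5, 4, 2).

3 SE-corners of the 8-cell Rothe diagram give Ess(w):

[(2, 5, 1), (4, 4, 2), (5, 2, 1)]


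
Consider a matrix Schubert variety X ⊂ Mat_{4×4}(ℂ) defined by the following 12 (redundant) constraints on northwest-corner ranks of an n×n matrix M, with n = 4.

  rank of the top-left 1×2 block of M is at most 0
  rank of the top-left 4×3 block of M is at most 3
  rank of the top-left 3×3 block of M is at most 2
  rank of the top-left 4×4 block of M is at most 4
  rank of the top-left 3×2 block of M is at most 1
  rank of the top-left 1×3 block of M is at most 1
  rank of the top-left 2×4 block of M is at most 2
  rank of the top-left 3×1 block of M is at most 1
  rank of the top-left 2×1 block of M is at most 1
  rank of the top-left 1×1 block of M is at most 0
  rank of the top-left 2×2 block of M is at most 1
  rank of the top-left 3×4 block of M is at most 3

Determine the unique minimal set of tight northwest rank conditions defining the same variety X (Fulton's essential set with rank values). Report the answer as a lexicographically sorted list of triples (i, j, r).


Computing R[i][j] = min implied NW-rank bound (n=4, 12 conditions):

  0, 0, 1, 1
  1, 1, 2, 2
  1, 1, 2, 3
  1, 2, 3, 4

so w = (3, 1, 4, 2).

D(w) has 3 cells with 2 SE-corners; essential set:

[(1, 2, 0), (3, 2, 1)]


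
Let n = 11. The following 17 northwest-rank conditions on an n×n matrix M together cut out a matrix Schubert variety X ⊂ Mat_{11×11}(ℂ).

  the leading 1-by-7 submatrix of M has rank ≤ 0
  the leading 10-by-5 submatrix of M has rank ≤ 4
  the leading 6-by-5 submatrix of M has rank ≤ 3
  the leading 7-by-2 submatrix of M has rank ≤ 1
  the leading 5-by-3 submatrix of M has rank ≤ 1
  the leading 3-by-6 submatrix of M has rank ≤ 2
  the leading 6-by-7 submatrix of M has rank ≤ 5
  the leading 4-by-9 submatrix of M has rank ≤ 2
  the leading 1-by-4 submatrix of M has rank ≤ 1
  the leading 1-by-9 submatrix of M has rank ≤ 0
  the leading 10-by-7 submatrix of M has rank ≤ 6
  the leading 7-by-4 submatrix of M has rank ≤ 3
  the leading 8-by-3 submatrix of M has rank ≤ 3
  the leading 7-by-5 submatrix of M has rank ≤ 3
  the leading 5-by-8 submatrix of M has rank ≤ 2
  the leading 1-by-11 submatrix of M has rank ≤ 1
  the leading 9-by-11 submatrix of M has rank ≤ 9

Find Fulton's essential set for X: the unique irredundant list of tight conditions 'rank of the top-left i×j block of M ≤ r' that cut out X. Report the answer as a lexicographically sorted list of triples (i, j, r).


Rank table r_w(11×11) implied by the 17 constraints:

  0  0  0  0  0  0  0  0  0  1  1
  1  1  1  1  1  1  1  1  1  2  2
  1  1  1  2  2  2  2  2  2  3  3
  1  1  1  2  2  2  2  2  2  3  4
  1  1  1  2  2  2  2  2  3  4  5
  1  1  2  3  3  3  3  3  4  5  6
  1  1  2  3  3  4  4  4  5  6  7
  1  2  3  4  4  5  5  5  6  7  8
  1  2  3  4  4  5  6  6  7  8  9
  1  2  3  4  4  5  6  7  8  9  10
  1  2  3  4  5  6  7  8  9  10  11

second differences of R give the permutation w = (10, 1, 4, 11, 9, 3, 6, 2, 7, 8, 5).

D(w) has 29 cells with 7 SE-corners; essential set:

[(1, 9, 0), (4, 9, 2), (5, 3, 1), (5, 8, 2), (7, 2, 1), (7, 5, 3), (10, 5, 4)]


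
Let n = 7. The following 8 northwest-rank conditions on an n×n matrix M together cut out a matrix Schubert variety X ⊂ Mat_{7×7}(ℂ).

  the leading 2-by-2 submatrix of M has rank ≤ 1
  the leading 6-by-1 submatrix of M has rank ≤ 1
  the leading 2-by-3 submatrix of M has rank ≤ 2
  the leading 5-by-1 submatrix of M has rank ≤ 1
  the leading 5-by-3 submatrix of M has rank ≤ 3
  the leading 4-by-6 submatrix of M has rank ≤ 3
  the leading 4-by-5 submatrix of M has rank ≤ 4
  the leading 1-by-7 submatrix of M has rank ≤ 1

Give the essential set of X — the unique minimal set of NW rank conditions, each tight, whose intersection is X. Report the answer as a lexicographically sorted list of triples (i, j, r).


The tightest implied rank at each (i,j), from the 8 conditions:

  1, 1, 1, 1, 1, 1, 1
  1, 1, 2, 2, 2, 2, 2
  1, 2, 3, 3, 3, 3, 3
  1, 2, 3, 3, 3, 3, 4
  1, 2, 3, 4, 4, 4, 5
  1, 2, 3, 4, 5, 5, 6
  1, 2, 3, 4, 5, 6, 7

reading off 1-entries of Δ²R: w = (1, 3, 2, 7, 4, 5, 6).

Rothe diagram D(w) (4 cells), 2 SE-corners (essential conditions):

[(2, 2, 1), (4, 6, 3)]


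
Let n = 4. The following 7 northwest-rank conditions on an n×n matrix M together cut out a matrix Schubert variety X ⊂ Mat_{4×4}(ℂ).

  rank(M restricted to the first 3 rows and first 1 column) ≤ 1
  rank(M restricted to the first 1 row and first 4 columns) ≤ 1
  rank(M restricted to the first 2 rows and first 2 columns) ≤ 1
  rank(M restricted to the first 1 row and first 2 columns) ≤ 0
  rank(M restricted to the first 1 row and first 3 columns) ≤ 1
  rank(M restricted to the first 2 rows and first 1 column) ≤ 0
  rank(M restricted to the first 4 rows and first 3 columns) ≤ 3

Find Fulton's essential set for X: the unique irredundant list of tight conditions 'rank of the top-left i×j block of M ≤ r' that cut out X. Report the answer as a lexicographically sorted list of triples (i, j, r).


The tightest implied rank at each (i,j), from the 7 conditions:

  i=1: 0 0 1 1
  i=2: 0 1 2 2
  i=3: 1 2 3 3
  i=4: 1 2 3 4

hence w(1..4) = (3, 2, 1, 4).

Rothe diagram D(w) (3 cells), 2 SE-corners (essential conditions):

[(1, 2, 0), (2, 1, 0)]


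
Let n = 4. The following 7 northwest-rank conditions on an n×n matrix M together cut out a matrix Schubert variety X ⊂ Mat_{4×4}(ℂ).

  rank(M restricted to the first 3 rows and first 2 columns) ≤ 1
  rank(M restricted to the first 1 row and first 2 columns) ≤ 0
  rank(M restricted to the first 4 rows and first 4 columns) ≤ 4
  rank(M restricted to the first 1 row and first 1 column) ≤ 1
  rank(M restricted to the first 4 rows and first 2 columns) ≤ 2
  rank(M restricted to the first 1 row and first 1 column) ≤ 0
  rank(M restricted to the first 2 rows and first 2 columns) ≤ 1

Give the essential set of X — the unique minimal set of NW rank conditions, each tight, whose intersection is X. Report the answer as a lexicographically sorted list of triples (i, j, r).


Propagating the 7 rank bounds to every northwest block:

  row 1: 0  0  1  1
  row 2: 1  1  2  2
  row 3: 1  1  2  3
  row 4: 1  2  3  4

the unique w with this rank table is (3, 1, 4, 2).

Rothe diagram D(w) (3 cells), 2 SE-corners (essential conditions):

[(1, 2, 0), (3, 2, 1)]


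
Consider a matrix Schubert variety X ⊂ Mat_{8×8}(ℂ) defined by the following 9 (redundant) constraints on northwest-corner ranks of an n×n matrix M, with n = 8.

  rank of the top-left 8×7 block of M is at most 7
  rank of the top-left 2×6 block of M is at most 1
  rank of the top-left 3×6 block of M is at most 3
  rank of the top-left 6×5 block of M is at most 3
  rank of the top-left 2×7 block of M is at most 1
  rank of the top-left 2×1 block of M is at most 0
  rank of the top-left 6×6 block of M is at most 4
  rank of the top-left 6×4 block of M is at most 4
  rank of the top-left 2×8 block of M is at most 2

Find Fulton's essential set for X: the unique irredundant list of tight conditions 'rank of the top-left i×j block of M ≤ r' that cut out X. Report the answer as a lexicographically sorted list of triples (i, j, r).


Rank table r_w(8×8) implied by the 9 constraints:

  0 | 1 | 1 | 1 | 1 | 1 | 1 | 1
  0 | 1 | 1 | 1 | 1 | 1 | 1 | 2
  1 | 2 | 2 | 2 | 2 | 2 | 2 | 3
  1 | 2 | 3 | 3 | 3 | 3 | 3 | 4
  1 | 2 | 3 | 3 | 3 | 4 | 4 | 5
  1 | 2 | 3 | 3 | 3 | 4 | 5 | 6
  1 | 2 | 3 | 4 | 4 | 5 | 6 | 7
  1 | 2 | 3 | 4 | 5 | 6 | 7 | 8

reading off 1-entries of Δ²R: w = (2, 8, 1, 3, 6, 7, 4, 5).

Rothe diagram D(w) (11 cells), 3 SE-corners (essential conditions):

[(2, 1, 0), (2, 7, 1), (6, 5, 3)]


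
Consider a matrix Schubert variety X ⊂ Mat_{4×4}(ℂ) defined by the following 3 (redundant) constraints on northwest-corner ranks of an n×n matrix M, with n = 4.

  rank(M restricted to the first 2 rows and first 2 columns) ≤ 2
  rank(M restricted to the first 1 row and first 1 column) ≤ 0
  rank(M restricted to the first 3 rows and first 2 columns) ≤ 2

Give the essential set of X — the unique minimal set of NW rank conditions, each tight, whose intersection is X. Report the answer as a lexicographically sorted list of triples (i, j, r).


The tightest implied rank at each (i,j), from the 3 conditions:

  0 | 1 | 1 | 1
  1 | 2 | 2 | 2
  1 | 2 | 3 | 3
  1 | 2 | 3 | 4

reading off 1-entries of Δ²R: w = (2, 1, 3, 4).

Fulton essential set (the sole Rothe cell):

[(1, 1, 0)]


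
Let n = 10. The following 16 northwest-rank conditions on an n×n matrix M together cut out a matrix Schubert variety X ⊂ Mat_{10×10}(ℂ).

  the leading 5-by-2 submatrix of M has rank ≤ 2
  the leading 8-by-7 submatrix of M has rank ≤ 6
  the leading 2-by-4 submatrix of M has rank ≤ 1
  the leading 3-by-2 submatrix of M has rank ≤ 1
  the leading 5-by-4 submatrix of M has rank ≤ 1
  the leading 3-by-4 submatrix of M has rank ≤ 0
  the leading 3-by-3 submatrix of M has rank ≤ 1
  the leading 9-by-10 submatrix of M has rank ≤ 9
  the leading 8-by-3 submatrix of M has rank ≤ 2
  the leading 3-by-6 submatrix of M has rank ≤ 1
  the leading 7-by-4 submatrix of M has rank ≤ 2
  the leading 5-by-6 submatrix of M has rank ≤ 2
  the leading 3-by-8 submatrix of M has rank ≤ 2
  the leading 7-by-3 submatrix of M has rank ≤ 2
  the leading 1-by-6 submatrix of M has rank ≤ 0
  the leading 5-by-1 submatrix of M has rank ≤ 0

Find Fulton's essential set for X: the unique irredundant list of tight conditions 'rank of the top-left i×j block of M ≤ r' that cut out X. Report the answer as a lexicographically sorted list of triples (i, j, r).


Reconstructing r_w from the 16 given conditions:

  i=1: 0  0  0  0  0  0  1  1  1  1
  i=2: 0  0  0  0  1  1  2  2  2  2
  i=3: 0  0  0  0  1  1  2  2  3  3
  i=4: 0  1  1  1  2  2  3  3  4  4
  i=5: 0  1  1  1  2  2  3  4  5  5
  i=6: 1  2  2  2  3  3  4  5  6  6
  i=7: 1  2  2  2  3  4  5  6  7  7
  i=8: 1  2  2  3  4  5  6  7  8  8
  i=9: 1  2  3  4  5  6  7  8  9  9
  i=10: 1  2  3  4  5  6  7  8  9  10

reading off 1-entries of Δ²R: w = (7, 5, 9, 2, 8, 1, 6, 4, 3, 10).

|D(w)|=24, |Ess(w)|=9:

[(1, 6, 0), (3, 4, 0), (3, 6, 1), (3, 8, 2), (5, 1, 0), (5, 4, 1), (5, 6, 2), (7, 4, 2), (8, 3, 2)]


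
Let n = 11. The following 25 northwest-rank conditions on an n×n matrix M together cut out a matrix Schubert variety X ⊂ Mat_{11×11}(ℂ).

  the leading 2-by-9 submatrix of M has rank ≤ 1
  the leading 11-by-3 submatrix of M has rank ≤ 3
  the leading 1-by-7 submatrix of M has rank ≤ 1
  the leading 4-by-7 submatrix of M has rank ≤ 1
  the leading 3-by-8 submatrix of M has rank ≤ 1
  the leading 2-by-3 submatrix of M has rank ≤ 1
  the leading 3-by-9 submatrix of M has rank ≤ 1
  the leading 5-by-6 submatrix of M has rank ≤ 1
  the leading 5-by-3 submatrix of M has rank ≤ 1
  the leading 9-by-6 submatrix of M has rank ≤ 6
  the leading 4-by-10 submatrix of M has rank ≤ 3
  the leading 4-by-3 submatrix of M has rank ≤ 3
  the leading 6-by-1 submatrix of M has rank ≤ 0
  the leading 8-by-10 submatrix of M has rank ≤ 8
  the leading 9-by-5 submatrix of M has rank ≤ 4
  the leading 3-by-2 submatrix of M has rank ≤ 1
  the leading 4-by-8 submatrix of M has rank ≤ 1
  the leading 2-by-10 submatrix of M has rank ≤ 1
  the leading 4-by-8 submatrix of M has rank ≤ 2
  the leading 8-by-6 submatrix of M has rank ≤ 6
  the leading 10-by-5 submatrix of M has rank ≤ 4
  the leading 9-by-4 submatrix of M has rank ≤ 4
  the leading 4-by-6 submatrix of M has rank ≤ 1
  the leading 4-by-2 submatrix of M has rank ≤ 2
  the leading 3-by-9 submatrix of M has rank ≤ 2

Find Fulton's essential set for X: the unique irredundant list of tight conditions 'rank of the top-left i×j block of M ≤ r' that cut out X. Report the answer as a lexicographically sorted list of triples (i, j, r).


The tightest implied rank at each (i,j), from the 25 conditions:

  i=1: 0 | 1 | 1 | 1 | 1 | 1 | 1 | 1 | 1 | 1 | 1
  i=2: 0 | 1 | 1 | 1 | 1 | 1 | 1 | 1 | 1 | 1 | 2
  i=3: 0 | 1 | 1 | 1 | 1 | 1 | 1 | 1 | 1 | 2 | 3
  i=4: 0 | 1 | 1 | 1 | 1 | 1 | 1 | 1 | 2 | 3 | 4
  i=5: 0 | 1 | 1 | 1 | 1 | 1 | 2 | 2 | 3 | 4 | 5
  i=6: 0 | 1 | 2 | 2 | 2 | 2 | 3 | 3 | 4 | 5 | 6
  i=7: 1 | 2 | 3 | 3 | 3 | 3 | 4 | 4 | 5 | 6 | 7
  i=8: 1 | 2 | 3 | 4 | 4 | 4 | 5 | 5 | 6 | 7 | 8
  i=9: 1 | 2 | 3 | 4 | 4 | 5 | 6 | 6 | 7 | 8 | 9
  i=10: 1 | 2 | 3 | 4 | 4 | 5 | 6 | 7 | 8 | 9 | 10
  i=11: 1 | 2 | 3 | 4 | 5 | 6 | 7 | 8 | 9 | 10 | 11

giving w = (2, 11, 10, 9, 7, 3, 1, 4, 6, 8, 5) via Δ²R.

6 SE-corners of the 33-cell Rothe diagram give Ess(w):

[(2, 10, 1), (3, 9, 1), (4, 8, 1), (5, 6, 1), (6, 1, 0), (10, 5, 4)]


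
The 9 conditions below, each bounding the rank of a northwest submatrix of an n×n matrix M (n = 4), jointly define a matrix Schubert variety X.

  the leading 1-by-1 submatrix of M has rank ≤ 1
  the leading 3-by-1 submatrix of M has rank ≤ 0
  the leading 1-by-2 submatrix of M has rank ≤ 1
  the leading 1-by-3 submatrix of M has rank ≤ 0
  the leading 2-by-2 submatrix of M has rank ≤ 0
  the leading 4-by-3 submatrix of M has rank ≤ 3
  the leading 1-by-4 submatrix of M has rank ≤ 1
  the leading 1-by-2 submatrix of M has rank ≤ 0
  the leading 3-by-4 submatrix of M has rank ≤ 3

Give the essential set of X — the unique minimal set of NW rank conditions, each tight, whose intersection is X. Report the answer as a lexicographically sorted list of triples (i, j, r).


The tightest implied rank at each (i,j), from the 9 conditions:

  0 0 0 1
  0 0 1 2
  0 1 2 3
  1 2 3 4

second differences of R give the permutation w = (4, 3, 2, 1).

Rothe diagram D(w) (6 cells), 3 SE-corners (essential conditions):

[(1, 3, 0), (2, 2, 0), (3, 1, 0)]


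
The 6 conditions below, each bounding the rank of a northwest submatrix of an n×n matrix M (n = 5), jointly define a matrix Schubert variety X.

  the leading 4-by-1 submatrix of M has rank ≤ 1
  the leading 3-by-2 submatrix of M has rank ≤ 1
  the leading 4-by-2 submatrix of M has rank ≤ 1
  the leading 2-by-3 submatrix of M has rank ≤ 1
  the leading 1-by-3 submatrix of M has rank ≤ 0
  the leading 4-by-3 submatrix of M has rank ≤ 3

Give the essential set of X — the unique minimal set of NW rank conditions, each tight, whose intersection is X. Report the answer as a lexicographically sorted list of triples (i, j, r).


Reconstructing r_w from the 6 given conditions:

  row 1: 0, 0, 0, 1, 1
  row 2: 1, 1, 1, 2, 2
  row 3: 1, 1, 2, 3, 3
  row 4: 1, 1, 2, 3, 4
  row 5: 1, 2, 3, 4, 5

reading off 1-entries of Δ²R: w = (4, 1, 3, 5, 2).

2 SE-corners of the 5-cell Rothe diagram give Ess(w):

[(1, 3, 0), (4, 2, 1)]


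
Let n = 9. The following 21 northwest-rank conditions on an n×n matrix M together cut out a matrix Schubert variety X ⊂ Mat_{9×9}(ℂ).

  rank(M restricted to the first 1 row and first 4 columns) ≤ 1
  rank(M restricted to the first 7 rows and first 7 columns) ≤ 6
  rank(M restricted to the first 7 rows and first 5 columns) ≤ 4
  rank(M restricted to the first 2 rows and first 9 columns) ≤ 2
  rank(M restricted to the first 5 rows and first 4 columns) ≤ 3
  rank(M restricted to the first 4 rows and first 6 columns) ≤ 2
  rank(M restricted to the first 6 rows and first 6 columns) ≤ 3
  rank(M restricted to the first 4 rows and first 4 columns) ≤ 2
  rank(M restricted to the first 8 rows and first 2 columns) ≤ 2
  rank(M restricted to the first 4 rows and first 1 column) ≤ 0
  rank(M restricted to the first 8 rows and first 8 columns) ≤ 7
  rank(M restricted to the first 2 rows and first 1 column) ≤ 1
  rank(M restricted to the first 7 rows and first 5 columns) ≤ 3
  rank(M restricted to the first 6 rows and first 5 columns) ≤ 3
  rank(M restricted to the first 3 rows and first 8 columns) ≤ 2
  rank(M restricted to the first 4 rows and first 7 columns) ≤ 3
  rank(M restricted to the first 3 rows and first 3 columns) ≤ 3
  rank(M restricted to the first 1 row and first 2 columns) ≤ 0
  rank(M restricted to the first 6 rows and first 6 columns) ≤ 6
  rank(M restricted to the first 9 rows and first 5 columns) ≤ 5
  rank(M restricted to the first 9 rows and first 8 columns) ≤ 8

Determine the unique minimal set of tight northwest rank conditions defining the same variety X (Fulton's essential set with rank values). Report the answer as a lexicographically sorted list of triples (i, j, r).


Computing R[i][j] = min implied NW-rank bound (n=9, 21 conditions):

  i=1: 0  0  1  1  1  1  1  1  1
  i=2: 0  1  2  2  2  2  2  2  2
  i=3: 0  1  2  2  2  2  2  2  3
  i=4: 0  1  2  2  2  2  3  3  4
  i=5: 1  2  3  3  3  3  4  4  5
  i=6: 1  2  3  3  3  3  4  5  6
  i=7: 1  2  3  3  3  4  5  6  7
  i=8: 1  2  3  4  4  5  6  7  8
  i=9: 1  2  3  4  5  6  7  8  9

second differences of R give the permutation w = (3, 2, 9, 7, 1, 8, 6, 4, 5).

ℓ(w)=18; the 6 essential cells (i,j,r):

[(1, 2, 0), (3, 8, 2), (4, 1, 0), (4, 6, 2), (6, 6, 3), (7, 5, 3)]


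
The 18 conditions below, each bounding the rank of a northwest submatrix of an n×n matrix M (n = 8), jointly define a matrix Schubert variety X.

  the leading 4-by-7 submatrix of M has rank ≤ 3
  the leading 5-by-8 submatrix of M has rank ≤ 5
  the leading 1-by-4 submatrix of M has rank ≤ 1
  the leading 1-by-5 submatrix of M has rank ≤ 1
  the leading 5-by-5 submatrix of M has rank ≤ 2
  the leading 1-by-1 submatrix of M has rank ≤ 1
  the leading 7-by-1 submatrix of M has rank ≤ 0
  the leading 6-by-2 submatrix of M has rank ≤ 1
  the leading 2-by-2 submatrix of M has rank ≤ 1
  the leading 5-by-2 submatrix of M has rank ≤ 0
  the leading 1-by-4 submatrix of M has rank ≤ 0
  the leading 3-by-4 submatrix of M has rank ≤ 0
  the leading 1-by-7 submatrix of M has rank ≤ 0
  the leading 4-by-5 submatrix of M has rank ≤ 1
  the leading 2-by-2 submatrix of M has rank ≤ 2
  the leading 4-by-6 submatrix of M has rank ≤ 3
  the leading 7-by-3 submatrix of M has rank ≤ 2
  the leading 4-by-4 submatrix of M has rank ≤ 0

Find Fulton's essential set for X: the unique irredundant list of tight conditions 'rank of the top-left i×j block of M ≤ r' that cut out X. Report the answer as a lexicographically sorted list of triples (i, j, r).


Computing R[i][j] = min implied NW-rank bound (n=8, 18 conditions):

  R[1]: 0 0 0 0 0 0 0 1
  R[2]: 0 0 0 0 1 1 1 2
  R[3]: 0 0 0 0 1 2 2 3
  R[4]: 0 0 0 0 1 2 3 4
  R[5]: 0 0 1 1 2 3 4 5
  R[6]: 0 1 2 2 3 4 5 6
  R[7]: 0 1 2 3 4 5 6 7
  R[8]: 1 2 3 4 5 6 7 8

the unique w with this rank table is (8, 5, 6, 7, 3, 2, 4, 1).

ℓ(w)=23; the 4 essential cells (i,j,r):

[(1, 7, 0), (4, 4, 0), (5, 2, 0), (7, 1, 0)]


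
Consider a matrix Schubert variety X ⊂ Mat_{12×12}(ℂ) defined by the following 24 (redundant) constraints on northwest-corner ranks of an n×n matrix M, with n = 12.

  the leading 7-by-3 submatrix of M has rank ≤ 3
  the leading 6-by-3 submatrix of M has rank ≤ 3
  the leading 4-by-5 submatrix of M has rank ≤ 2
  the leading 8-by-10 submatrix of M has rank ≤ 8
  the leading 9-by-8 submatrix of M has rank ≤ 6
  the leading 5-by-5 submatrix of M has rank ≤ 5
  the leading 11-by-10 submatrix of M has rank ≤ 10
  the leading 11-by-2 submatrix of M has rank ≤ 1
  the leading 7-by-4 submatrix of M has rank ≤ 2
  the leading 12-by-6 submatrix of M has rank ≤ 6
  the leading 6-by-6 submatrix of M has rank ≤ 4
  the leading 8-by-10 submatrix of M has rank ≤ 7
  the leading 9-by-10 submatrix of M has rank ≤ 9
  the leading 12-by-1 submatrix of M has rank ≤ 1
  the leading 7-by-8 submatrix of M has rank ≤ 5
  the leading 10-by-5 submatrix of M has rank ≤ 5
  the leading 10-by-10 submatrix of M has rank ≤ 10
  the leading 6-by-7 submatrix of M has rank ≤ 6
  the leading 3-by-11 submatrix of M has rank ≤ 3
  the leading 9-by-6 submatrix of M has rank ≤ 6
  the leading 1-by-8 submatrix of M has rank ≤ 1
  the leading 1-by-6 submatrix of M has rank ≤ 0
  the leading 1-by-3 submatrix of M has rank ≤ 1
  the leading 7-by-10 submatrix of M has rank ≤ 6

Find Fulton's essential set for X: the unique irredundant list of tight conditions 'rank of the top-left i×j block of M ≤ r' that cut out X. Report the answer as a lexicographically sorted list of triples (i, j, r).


Computing R[i][j] = min implied NW-rank bound (n=12, 24 conditions):

  i=1: 0, 0, 0, 0, 0, 0, 1, 1, 1, 1, 1, 1
  i=2: 1, 1, 1, 1, 1, 1, 2, 2, 2, 2, 2, 2
  i=3: 1, 1, 2, 2, 2, 2, 3, 3, 3, 3, 3, 3
  i=4: 1, 1, 2, 2, 2, 3, 4, 4, 4, 4, 4, 4
  i=5: 1, 1, 2, 2, 3, 4, 5, 5, 5, 5, 5, 5
  i=6: 1, 1, 2, 2, 3, 4, 5, 5, 6, 6, 6, 6
  i=7: 1, 1, 2, 2, 3, 4, 5, 5, 6, 6, 7, 7
  i=8: 1, 1, 2, 3, 4, 5, 6, 6, 7, 7, 8, 8
  i=9: 1, 1, 2, 3, 4, 5, 6, 6, 7, 8, 9, 9
  i=10: 1, 1, 2, 3, 4, 5, 6, 7, 8, 9, 10, 10
  i=11: 1, 1, 2, 3, 4, 5, 6, 7, 8, 9, 10, 11
  i=12: 1, 2, 3, 4, 5, 6, 7, 8, 9, 10, 11, 12

hence w(1..12) = (7, 1, 3, 6, 5, 9, 11, 4, 10, 8, 12, 2).

|D(w)|=24, |Ess(w)|=7:

[(1, 6, 0), (4, 5, 2), (7, 4, 2), (7, 8, 5), (7, 10, 6), (9, 8, 6), (11, 2, 1)]
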